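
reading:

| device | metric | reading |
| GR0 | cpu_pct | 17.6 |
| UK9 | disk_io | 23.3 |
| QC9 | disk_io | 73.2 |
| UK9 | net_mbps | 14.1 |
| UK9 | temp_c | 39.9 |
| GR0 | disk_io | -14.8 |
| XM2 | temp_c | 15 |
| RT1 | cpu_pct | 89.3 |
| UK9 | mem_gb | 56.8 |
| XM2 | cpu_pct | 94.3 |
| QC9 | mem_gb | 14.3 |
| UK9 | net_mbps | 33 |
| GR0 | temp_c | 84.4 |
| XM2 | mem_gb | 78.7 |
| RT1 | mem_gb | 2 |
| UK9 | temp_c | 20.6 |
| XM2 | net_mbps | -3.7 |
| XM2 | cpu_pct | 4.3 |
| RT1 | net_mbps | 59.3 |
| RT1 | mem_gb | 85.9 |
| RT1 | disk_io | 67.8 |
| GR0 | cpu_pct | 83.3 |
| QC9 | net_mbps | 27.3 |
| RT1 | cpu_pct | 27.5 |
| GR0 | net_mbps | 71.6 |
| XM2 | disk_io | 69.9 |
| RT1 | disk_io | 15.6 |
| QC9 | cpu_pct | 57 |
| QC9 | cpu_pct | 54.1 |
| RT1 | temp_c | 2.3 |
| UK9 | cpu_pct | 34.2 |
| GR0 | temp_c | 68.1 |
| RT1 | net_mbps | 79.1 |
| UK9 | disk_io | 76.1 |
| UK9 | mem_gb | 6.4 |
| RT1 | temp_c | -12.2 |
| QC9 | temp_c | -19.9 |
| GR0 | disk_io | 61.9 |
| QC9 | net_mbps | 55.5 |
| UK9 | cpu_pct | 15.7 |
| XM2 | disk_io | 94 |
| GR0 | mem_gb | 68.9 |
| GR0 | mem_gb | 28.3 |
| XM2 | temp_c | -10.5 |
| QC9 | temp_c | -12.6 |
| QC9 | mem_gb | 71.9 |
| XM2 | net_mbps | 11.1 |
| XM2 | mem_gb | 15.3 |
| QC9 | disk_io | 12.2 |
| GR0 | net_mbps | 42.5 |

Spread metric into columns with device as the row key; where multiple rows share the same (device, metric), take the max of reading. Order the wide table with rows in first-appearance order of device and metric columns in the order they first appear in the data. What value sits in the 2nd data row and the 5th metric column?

With rows in first-appearance order of device, row 2 is device=UK9. metric columns in first-appearance order: cpu_pct, disk_io, net_mbps, temp_c, mem_gb; column 5 is mem_gb.
Long rows with device=UK9, metric=mem_gb: max(56.8, 6.4) = 56.8.

56.8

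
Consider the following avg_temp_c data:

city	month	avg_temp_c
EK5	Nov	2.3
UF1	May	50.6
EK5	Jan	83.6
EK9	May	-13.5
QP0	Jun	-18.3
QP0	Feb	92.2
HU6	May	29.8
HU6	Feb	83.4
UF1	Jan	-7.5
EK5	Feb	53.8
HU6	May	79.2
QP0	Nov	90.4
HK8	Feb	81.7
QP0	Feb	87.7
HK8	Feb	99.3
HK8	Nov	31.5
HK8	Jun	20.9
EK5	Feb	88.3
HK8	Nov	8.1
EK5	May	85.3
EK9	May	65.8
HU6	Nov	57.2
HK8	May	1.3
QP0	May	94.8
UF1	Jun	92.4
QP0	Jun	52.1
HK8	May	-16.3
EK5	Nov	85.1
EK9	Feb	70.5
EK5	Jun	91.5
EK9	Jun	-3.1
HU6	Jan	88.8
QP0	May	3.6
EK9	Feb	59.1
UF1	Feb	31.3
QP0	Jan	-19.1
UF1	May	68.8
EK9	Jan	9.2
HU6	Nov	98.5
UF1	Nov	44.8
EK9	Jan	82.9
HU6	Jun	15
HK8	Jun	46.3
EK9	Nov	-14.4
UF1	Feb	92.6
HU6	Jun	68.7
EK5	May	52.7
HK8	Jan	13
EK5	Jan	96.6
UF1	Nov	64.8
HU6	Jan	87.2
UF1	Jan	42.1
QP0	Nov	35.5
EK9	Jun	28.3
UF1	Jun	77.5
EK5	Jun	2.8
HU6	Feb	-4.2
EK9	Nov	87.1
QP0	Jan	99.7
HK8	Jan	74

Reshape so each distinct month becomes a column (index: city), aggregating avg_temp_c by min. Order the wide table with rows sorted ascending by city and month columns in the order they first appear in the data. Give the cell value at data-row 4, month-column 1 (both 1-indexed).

With rows sorted ascending by city, row 4 is city=HU6. month columns in first-appearance order: Nov, May, Jan, Jun, Feb; column 1 is Nov.
Long rows with city=HU6, month=Nov: min(57.2, 98.5) = 57.2.

57.2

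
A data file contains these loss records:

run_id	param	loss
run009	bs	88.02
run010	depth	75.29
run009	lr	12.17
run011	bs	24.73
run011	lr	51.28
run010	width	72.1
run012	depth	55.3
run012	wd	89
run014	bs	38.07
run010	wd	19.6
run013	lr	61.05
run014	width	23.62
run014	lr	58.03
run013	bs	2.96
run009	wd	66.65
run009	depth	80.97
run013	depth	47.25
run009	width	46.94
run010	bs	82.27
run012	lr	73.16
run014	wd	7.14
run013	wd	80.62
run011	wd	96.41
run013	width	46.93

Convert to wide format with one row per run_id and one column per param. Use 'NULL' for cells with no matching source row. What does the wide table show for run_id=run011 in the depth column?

No long-format row has run_id=run011 and param=depth, so the cell is NULL.

NULL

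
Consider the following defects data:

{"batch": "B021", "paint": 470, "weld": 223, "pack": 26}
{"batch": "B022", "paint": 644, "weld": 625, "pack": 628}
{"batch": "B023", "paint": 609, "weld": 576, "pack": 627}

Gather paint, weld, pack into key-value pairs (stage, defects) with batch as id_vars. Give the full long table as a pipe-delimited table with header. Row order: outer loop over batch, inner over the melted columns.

Each (batch, column) pair becomes one row: 3 × 3 = 9 rows.
For example, (B021, paint) → defects=470.

| batch | stage | defects |
| B021 | paint | 470 |
| B021 | weld | 223 |
| B021 | pack | 26 |
| B022 | paint | 644 |
| B022 | weld | 625 |
| B022 | pack | 628 |
| B023 | paint | 609 |
| B023 | weld | 576 |
| B023 | pack | 627 |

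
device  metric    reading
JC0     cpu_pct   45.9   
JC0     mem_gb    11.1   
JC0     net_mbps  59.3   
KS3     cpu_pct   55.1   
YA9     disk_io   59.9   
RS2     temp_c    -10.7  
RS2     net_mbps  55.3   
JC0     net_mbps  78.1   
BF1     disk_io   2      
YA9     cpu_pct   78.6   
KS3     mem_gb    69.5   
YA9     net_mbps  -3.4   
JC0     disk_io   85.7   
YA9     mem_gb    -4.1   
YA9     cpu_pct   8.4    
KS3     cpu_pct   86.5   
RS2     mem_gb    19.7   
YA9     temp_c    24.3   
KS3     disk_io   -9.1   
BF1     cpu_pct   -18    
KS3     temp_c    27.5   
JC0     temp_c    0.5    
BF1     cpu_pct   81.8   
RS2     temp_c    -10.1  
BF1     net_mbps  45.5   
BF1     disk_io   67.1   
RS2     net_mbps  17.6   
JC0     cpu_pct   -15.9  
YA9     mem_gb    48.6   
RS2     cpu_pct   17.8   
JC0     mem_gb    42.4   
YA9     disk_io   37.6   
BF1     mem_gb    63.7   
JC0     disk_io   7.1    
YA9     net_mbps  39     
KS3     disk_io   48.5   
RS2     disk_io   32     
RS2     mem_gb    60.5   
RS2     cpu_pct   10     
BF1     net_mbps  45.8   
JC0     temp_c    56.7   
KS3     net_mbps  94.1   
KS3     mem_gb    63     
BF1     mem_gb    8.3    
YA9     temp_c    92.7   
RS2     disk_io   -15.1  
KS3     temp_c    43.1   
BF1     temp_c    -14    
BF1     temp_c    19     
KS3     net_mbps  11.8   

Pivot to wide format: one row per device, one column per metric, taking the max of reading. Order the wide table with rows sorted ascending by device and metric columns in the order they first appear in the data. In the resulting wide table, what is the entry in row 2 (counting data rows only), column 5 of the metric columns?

With rows sorted ascending by device, row 2 is device=JC0. metric columns in first-appearance order: cpu_pct, mem_gb, net_mbps, disk_io, temp_c; column 5 is temp_c.
Long rows with device=JC0, metric=temp_c: max(0.5, 56.7) = 56.7.

56.7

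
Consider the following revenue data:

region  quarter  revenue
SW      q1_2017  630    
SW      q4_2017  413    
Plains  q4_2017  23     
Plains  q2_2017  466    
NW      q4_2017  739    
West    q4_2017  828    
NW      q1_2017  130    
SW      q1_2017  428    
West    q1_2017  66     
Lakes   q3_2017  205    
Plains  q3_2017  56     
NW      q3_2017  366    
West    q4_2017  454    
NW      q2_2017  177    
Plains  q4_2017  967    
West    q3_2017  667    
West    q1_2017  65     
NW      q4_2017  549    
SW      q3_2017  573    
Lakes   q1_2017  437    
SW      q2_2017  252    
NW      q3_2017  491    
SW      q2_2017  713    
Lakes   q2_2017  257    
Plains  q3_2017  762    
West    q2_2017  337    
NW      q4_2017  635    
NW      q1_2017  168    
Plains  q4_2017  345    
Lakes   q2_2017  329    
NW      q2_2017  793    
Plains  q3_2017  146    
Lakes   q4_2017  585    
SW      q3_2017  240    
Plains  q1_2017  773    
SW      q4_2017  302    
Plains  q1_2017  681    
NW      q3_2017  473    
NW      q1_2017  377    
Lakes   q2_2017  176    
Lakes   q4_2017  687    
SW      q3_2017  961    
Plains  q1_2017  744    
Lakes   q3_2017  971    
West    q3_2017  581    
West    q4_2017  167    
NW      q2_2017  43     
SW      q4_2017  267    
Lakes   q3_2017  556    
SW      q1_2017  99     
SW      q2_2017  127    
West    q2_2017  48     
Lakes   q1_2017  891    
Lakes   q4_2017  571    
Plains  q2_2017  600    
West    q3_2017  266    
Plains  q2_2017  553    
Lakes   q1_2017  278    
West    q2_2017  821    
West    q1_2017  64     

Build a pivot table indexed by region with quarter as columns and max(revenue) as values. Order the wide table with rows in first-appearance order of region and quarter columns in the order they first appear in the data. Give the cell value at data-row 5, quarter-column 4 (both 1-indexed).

With rows in first-appearance order of region, row 5 is region=Lakes. quarter columns in first-appearance order: q1_2017, q4_2017, q2_2017, q3_2017; column 4 is q3_2017.
Long rows with region=Lakes, quarter=q3_2017: max(205, 971, 556) = 971.

971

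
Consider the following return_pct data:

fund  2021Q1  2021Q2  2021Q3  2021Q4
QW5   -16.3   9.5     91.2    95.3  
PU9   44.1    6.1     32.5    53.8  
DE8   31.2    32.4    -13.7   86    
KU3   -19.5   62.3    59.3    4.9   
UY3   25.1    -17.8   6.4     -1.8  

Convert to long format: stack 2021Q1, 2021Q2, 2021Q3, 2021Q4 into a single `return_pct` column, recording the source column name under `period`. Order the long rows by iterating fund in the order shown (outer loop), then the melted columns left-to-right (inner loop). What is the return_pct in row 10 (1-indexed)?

32.4

20 rows total (5 × 4). Row 10: index ⌊(10-1)/4⌋ = 2 into fund → DE8; (10-1) mod 4 = 1 into the melted columns → 2021Q2.
So row 10 is (DE8, 2021Q2, 32.4); return_pct = 32.4.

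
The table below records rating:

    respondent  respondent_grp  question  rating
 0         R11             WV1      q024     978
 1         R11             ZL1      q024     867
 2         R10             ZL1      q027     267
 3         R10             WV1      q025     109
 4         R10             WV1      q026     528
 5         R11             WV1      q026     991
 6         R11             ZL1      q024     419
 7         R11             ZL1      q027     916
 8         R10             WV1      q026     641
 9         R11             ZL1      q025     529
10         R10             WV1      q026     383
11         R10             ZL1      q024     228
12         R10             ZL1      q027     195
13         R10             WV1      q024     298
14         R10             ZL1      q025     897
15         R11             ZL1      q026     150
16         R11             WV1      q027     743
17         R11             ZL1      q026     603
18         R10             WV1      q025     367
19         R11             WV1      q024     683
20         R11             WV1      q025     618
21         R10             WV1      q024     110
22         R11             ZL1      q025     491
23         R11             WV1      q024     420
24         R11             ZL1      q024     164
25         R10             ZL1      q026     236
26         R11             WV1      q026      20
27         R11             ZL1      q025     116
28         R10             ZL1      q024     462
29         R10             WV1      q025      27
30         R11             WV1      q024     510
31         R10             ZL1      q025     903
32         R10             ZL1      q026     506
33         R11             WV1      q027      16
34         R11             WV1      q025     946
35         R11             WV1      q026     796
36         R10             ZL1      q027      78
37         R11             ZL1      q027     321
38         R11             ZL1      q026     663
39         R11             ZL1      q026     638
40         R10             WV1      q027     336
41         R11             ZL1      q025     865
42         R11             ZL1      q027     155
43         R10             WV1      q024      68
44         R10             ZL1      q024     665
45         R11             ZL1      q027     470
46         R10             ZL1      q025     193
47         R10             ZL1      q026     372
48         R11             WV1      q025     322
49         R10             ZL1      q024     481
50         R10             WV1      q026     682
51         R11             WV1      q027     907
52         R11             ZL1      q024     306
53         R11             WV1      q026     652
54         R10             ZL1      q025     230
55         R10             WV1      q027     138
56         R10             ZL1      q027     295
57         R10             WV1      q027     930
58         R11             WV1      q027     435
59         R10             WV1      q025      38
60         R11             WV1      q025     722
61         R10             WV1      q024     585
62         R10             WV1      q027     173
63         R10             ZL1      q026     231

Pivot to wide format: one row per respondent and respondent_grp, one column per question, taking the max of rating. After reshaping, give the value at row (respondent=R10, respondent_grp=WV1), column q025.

367

Rows with respondent=R10, respondent_grp=WV1 and question=q025: rating values are 109, 367, 27, 38.
max(109, 367, 27, 38) = 367.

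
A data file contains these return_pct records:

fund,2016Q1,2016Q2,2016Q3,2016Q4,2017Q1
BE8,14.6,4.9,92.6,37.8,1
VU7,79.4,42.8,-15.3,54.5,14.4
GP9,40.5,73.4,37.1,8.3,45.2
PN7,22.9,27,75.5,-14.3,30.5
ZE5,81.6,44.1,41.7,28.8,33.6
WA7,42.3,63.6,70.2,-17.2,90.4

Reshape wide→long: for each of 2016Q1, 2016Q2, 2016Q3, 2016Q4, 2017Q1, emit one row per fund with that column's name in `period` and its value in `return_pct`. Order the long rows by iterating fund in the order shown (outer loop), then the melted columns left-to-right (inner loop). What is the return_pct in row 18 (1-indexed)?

30 rows total (6 × 5). Row 18: index ⌊(18-1)/5⌋ = 3 into fund → PN7; (18-1) mod 5 = 2 into the melted columns → 2016Q3.
So row 18 is (PN7, 2016Q3, 75.5); return_pct = 75.5.

75.5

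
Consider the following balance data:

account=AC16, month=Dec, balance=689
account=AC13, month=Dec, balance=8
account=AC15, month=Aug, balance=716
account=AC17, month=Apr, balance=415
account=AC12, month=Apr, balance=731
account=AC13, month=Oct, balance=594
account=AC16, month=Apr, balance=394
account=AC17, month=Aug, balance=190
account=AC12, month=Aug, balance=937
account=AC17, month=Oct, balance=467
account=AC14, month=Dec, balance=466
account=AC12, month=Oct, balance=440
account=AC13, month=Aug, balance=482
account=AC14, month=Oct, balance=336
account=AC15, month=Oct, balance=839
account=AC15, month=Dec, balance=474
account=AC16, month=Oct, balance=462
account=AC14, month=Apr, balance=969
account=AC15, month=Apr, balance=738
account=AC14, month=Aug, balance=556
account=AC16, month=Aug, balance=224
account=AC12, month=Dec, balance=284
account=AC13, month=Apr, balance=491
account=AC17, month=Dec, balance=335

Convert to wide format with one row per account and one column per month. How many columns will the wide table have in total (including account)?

1 column for account plus 4 distinct month values → 5 columns.

5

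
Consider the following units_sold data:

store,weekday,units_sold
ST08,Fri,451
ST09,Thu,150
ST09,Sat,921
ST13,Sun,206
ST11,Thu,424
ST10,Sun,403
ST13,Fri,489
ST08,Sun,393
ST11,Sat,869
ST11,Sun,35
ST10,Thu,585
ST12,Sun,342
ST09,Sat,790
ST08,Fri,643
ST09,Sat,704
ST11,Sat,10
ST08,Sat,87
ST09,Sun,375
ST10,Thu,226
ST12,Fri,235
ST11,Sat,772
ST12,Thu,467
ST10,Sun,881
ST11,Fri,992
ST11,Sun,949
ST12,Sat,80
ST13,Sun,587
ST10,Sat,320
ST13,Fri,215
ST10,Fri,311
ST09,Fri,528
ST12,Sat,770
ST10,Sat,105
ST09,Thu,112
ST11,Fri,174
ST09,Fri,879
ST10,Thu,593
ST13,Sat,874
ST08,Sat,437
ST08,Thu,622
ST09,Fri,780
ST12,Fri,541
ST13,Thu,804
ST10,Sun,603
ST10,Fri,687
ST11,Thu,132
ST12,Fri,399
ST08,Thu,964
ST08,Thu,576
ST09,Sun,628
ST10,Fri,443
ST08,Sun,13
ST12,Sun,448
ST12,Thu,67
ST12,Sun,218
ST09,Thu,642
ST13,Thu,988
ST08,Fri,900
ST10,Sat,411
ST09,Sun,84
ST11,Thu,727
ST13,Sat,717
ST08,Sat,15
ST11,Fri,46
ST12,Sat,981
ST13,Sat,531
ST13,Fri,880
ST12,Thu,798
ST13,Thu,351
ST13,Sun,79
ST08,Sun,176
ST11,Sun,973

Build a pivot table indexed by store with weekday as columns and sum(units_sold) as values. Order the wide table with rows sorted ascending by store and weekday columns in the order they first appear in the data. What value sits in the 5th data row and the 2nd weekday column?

1332

With rows sorted ascending by store, row 5 is store=ST12. weekday columns in first-appearance order: Fri, Thu, Sat, Sun; column 2 is Thu.
Long rows with store=ST12, weekday=Thu: 467 + 67 + 798 = 1332.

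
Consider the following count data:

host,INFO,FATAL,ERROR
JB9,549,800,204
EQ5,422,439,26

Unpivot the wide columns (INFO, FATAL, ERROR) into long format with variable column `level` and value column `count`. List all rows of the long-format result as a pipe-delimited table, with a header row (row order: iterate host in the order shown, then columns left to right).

Each (host, column) pair becomes one row: 2 × 3 = 6 rows.
For example, (JB9, INFO) → count=549.

| host | level | count |
| JB9 | INFO | 549 |
| JB9 | FATAL | 800 |
| JB9 | ERROR | 204 |
| EQ5 | INFO | 422 |
| EQ5 | FATAL | 439 |
| EQ5 | ERROR | 26 |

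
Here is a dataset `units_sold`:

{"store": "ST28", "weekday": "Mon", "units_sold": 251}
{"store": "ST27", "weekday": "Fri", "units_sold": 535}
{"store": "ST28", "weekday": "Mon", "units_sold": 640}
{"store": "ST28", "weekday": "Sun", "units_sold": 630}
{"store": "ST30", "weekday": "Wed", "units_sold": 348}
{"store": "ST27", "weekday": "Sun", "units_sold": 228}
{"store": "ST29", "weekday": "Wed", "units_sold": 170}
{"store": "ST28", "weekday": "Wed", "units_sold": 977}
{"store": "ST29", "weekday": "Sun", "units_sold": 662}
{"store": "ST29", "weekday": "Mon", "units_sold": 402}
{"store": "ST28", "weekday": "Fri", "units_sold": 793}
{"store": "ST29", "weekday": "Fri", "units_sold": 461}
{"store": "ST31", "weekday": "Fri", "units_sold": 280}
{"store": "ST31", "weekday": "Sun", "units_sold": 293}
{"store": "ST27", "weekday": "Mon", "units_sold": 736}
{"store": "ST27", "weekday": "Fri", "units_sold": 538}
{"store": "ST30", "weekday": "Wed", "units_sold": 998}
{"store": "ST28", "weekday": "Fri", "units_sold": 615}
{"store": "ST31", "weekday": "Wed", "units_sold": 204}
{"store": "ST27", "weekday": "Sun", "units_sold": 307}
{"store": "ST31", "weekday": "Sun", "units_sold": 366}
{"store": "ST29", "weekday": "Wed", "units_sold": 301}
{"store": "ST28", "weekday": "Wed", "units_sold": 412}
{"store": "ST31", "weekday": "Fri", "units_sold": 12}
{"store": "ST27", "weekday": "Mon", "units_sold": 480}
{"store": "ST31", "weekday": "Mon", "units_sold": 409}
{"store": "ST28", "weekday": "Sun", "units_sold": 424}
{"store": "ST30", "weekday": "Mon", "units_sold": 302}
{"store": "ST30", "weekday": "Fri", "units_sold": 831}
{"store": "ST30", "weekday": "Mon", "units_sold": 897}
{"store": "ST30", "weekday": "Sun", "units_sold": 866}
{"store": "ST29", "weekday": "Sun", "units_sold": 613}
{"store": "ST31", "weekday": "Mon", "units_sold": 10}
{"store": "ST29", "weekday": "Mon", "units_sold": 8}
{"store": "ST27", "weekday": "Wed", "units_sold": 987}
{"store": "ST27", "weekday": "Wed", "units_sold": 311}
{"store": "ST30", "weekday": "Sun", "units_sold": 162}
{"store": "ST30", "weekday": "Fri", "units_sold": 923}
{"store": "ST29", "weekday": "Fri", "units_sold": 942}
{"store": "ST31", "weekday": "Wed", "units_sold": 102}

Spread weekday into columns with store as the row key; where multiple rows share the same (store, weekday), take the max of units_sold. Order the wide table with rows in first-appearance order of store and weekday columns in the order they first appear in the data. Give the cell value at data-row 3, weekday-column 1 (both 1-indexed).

With rows in first-appearance order of store, row 3 is store=ST30. weekday columns in first-appearance order: Mon, Fri, Sun, Wed; column 1 is Mon.
Long rows with store=ST30, weekday=Mon: max(302, 897) = 897.

897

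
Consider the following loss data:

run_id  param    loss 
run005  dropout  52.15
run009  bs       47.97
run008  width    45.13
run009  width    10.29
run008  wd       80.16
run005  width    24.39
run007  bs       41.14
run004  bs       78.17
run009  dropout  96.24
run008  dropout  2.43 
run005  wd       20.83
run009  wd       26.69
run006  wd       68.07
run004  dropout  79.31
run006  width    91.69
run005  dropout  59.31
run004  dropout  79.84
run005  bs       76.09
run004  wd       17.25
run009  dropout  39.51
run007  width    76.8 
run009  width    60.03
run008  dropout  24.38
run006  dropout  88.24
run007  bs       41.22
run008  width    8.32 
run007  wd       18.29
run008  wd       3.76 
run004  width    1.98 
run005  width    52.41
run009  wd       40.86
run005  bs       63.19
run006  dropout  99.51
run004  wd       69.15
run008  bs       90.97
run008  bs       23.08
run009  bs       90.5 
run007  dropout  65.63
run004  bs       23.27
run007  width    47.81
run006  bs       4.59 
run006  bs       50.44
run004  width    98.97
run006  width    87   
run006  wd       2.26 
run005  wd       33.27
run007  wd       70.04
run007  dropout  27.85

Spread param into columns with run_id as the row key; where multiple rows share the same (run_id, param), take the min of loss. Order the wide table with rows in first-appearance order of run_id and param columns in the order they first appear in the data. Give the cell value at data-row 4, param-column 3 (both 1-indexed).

With rows in first-appearance order of run_id, row 4 is run_id=run007. param columns in first-appearance order: dropout, bs, width, wd; column 3 is width.
Long rows with run_id=run007, param=width: min(76.8, 47.81) = 47.81.

47.81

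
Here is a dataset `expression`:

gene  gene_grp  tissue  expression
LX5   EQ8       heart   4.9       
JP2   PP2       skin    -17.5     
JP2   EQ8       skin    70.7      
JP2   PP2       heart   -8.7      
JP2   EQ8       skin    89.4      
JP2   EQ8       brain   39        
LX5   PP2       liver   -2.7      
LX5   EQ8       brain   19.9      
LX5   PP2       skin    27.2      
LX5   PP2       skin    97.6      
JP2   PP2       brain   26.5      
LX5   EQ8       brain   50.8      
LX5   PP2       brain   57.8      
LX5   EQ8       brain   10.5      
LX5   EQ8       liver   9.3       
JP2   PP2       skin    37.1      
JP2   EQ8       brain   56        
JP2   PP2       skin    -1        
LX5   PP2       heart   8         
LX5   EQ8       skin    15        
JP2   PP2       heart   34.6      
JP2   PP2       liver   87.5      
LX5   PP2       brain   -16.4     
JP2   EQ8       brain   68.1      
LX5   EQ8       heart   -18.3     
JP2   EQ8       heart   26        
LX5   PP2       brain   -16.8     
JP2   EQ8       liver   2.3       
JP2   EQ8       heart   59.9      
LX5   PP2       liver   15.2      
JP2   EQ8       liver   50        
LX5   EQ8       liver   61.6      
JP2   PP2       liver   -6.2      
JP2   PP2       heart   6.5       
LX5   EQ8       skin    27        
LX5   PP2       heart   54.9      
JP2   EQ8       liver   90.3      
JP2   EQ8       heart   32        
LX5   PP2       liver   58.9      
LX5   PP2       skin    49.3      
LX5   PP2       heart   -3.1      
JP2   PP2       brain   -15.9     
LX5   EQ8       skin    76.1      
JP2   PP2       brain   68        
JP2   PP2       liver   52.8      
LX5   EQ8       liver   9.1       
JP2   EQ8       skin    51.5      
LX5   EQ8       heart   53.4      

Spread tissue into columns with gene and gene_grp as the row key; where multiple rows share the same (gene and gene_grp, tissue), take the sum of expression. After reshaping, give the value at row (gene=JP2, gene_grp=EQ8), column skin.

Rows with gene=JP2, gene_grp=EQ8 and tissue=skin: expression values are 70.7, 89.4, 51.5.
70.7 + 89.4 + 51.5 = 211.6.

211.6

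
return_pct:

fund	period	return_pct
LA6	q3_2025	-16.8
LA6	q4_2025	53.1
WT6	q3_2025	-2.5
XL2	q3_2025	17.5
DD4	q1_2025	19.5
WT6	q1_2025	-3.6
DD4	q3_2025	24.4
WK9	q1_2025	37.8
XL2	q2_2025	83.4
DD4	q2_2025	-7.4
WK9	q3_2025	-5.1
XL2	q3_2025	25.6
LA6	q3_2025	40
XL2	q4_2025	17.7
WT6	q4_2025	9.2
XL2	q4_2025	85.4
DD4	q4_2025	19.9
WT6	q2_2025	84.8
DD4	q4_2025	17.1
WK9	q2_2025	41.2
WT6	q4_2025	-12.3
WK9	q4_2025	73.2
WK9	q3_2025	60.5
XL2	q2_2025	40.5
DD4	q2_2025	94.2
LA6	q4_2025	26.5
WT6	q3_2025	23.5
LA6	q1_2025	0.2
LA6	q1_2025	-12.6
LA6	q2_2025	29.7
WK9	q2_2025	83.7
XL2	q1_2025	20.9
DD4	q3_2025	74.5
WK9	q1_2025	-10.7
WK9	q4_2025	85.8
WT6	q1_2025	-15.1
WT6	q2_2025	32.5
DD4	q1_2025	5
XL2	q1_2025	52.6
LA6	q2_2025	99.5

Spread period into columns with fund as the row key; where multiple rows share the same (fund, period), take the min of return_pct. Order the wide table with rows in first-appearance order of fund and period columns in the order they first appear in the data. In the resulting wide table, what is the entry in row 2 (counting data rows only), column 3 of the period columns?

With rows in first-appearance order of fund, row 2 is fund=WT6. period columns in first-appearance order: q3_2025, q4_2025, q1_2025, q2_2025; column 3 is q1_2025.
Long rows with fund=WT6, period=q1_2025: min(-3.6, -15.1) = -15.1.

-15.1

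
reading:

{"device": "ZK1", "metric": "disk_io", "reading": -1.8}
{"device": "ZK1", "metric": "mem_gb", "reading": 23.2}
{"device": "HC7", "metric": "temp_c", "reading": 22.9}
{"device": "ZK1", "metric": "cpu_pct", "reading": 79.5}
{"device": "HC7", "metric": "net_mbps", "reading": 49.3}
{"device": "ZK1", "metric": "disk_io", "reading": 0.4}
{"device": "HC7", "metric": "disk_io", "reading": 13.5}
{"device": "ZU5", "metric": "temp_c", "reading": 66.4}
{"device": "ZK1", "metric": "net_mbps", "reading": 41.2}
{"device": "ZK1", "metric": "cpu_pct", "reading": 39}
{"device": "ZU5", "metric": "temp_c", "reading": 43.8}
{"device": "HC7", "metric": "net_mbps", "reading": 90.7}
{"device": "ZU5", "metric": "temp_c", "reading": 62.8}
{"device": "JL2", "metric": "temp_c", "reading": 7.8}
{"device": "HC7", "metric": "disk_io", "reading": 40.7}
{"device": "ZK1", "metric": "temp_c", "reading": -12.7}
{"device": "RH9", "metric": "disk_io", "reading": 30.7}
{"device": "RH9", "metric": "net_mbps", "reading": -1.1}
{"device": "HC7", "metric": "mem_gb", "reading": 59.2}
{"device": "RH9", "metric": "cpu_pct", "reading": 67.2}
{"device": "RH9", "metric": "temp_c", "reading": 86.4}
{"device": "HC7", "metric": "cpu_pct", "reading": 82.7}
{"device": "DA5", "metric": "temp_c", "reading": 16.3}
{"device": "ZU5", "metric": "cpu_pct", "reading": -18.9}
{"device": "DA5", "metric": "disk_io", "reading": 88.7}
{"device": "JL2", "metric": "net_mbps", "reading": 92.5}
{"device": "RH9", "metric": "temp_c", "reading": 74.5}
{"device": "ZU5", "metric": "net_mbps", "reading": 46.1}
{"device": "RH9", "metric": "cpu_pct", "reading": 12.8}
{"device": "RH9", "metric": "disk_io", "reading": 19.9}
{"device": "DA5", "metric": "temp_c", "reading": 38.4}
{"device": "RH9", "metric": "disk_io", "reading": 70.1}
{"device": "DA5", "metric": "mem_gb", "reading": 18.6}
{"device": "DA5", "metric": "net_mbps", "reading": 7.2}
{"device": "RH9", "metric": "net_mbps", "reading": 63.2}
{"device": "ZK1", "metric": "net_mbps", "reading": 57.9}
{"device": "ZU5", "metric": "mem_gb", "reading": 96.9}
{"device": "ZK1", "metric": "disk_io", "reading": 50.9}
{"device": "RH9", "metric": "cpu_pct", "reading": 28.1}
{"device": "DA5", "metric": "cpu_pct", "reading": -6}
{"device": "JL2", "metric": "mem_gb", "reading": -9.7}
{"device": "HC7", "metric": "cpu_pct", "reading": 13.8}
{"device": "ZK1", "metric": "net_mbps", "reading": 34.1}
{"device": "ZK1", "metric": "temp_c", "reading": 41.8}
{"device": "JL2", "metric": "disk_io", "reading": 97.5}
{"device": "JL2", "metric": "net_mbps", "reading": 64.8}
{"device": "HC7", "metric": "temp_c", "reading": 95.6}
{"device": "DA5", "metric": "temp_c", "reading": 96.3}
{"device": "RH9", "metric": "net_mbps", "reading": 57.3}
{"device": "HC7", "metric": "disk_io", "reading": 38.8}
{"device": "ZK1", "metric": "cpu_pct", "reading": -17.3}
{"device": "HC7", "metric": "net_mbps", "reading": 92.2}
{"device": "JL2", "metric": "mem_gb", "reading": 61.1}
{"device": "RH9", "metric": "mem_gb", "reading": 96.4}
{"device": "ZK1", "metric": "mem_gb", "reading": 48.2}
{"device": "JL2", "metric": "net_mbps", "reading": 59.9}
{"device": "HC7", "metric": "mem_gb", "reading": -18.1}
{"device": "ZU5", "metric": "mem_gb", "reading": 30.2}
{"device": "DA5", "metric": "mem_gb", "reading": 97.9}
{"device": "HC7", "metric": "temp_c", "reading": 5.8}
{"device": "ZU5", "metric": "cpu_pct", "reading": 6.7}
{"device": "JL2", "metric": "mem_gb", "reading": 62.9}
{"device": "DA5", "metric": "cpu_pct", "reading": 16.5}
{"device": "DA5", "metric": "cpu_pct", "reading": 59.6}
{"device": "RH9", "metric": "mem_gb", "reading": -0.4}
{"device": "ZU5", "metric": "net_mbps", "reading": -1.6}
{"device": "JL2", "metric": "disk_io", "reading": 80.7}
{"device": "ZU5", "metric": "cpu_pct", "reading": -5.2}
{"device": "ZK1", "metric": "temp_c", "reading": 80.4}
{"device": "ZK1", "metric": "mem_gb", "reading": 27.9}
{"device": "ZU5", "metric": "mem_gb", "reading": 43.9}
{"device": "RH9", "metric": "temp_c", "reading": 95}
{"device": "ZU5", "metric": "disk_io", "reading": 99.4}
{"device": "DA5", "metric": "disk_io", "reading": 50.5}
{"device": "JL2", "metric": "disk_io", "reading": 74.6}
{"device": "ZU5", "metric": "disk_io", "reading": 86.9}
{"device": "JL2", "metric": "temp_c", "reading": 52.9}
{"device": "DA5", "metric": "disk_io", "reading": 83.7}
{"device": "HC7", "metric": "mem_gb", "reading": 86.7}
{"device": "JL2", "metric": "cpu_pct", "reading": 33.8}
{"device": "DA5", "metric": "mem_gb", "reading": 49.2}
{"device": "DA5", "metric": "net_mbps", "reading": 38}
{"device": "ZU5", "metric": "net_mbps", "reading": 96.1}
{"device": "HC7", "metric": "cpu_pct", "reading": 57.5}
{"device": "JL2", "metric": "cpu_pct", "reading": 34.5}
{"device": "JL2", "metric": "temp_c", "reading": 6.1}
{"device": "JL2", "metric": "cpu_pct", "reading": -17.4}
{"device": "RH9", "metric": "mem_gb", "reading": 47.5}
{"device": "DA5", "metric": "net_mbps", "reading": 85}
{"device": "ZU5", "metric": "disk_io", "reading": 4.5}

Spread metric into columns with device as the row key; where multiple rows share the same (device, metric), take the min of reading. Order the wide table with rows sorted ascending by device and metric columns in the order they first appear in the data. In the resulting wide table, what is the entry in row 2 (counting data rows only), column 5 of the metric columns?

With rows sorted ascending by device, row 2 is device=HC7. metric columns in first-appearance order: disk_io, mem_gb, temp_c, cpu_pct, net_mbps; column 5 is net_mbps.
Long rows with device=HC7, metric=net_mbps: min(49.3, 90.7, 92.2) = 49.3.

49.3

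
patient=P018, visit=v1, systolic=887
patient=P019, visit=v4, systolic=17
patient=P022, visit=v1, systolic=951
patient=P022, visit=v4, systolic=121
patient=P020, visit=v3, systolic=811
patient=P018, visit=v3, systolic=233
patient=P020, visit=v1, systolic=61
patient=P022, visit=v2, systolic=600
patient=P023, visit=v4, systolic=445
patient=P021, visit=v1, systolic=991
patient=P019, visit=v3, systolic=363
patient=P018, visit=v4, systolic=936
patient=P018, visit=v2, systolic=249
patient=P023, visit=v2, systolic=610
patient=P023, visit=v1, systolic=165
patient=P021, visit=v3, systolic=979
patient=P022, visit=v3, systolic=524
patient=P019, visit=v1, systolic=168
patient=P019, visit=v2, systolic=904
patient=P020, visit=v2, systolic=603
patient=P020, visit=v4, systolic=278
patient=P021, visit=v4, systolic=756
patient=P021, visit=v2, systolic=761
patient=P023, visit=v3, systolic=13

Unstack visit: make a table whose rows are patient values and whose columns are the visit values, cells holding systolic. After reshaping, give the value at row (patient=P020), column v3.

811

Wide layout: rows indexed by patient, columns are the 4 distinct visit values (v1, v4, v3, v2).
Cell (patient=P020, visit=v3) draws from the long row where patient=P020 and visit=v3, which has systolic=811.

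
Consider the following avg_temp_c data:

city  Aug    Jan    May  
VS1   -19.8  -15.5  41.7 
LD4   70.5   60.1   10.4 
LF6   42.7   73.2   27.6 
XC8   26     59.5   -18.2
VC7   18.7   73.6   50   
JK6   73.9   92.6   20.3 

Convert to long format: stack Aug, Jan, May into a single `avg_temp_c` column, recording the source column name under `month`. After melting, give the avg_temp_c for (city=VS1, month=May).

Unpivoting turns each (city, wide-column) pair into one long row.
The wide cell at row VS1, column May holds 41.7, so the long row (VS1, May) has avg_temp_c=41.7.

41.7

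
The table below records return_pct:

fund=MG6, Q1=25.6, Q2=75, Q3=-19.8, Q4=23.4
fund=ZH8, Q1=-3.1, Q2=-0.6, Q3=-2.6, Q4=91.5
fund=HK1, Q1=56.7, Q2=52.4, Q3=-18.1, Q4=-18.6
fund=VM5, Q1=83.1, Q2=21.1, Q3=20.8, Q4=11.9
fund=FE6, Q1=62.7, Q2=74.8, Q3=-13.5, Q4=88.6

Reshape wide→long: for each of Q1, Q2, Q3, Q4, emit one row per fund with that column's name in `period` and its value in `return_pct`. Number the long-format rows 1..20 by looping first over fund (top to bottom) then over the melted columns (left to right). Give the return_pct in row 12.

-18.6

20 rows total (5 × 4). Row 12: index ⌊(12-1)/4⌋ = 2 into fund → HK1; (12-1) mod 4 = 3 into the melted columns → Q4.
So row 12 is (HK1, Q4, -18.6); return_pct = -18.6.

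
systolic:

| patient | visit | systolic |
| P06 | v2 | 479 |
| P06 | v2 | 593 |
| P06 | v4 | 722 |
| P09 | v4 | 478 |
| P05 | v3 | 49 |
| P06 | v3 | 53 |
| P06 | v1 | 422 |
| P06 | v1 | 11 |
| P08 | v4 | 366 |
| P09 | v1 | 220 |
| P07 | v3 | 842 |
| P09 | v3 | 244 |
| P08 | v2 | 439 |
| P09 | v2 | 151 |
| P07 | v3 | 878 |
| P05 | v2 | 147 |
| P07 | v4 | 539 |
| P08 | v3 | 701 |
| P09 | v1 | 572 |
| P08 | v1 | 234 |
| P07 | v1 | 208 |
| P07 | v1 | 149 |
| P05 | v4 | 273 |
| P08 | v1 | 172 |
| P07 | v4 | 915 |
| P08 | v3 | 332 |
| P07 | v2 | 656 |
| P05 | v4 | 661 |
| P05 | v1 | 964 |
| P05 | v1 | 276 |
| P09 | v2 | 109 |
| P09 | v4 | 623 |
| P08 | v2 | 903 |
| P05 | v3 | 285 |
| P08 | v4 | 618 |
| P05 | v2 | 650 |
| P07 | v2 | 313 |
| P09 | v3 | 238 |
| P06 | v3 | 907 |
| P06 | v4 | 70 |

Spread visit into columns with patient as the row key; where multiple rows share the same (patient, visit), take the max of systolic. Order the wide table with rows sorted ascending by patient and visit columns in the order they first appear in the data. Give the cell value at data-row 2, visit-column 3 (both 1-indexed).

With rows sorted ascending by patient, row 2 is patient=P06. visit columns in first-appearance order: v2, v4, v3, v1; column 3 is v3.
Long rows with patient=P06, visit=v3: max(53, 907) = 907.

907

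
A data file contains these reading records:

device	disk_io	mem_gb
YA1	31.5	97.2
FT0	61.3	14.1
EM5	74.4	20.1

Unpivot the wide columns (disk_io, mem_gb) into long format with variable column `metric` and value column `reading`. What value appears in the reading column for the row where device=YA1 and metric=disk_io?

31.5

Unpivoting turns each (device, wide-column) pair into one long row.
The wide cell at row YA1, column disk_io holds 31.5, so the long row (YA1, disk_io) has reading=31.5.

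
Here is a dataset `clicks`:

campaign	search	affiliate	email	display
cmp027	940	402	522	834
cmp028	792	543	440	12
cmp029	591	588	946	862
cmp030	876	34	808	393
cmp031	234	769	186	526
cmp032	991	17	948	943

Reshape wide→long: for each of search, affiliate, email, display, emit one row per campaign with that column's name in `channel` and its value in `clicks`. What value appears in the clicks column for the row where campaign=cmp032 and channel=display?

Unpivoting turns each (campaign, wide-column) pair into one long row.
The wide cell at row cmp032, column display holds 943, so the long row (cmp032, display) has clicks=943.

943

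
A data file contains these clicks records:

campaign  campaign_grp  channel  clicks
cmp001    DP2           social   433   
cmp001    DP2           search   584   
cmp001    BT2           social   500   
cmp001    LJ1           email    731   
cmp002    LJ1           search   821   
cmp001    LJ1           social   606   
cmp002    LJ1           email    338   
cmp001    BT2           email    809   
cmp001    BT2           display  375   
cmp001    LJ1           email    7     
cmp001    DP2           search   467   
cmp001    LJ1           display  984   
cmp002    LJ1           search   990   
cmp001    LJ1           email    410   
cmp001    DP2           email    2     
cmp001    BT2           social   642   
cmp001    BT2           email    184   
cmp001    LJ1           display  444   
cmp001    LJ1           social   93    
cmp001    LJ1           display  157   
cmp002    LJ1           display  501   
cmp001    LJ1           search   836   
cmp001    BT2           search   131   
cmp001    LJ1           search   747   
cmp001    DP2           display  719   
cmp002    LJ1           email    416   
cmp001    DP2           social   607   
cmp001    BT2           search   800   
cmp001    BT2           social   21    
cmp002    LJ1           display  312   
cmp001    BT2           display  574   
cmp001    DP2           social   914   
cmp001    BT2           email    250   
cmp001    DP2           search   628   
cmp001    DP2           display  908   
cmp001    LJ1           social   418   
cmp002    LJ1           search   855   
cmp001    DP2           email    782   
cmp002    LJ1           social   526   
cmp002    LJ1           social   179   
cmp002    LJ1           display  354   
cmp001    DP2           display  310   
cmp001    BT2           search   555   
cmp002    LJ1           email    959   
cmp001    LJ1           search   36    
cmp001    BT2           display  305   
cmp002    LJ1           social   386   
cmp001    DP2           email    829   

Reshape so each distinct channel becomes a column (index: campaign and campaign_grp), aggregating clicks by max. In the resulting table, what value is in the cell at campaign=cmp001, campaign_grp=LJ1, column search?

836

Rows with campaign=cmp001, campaign_grp=LJ1 and channel=search: clicks values are 836, 747, 36.
max(836, 747, 36) = 836.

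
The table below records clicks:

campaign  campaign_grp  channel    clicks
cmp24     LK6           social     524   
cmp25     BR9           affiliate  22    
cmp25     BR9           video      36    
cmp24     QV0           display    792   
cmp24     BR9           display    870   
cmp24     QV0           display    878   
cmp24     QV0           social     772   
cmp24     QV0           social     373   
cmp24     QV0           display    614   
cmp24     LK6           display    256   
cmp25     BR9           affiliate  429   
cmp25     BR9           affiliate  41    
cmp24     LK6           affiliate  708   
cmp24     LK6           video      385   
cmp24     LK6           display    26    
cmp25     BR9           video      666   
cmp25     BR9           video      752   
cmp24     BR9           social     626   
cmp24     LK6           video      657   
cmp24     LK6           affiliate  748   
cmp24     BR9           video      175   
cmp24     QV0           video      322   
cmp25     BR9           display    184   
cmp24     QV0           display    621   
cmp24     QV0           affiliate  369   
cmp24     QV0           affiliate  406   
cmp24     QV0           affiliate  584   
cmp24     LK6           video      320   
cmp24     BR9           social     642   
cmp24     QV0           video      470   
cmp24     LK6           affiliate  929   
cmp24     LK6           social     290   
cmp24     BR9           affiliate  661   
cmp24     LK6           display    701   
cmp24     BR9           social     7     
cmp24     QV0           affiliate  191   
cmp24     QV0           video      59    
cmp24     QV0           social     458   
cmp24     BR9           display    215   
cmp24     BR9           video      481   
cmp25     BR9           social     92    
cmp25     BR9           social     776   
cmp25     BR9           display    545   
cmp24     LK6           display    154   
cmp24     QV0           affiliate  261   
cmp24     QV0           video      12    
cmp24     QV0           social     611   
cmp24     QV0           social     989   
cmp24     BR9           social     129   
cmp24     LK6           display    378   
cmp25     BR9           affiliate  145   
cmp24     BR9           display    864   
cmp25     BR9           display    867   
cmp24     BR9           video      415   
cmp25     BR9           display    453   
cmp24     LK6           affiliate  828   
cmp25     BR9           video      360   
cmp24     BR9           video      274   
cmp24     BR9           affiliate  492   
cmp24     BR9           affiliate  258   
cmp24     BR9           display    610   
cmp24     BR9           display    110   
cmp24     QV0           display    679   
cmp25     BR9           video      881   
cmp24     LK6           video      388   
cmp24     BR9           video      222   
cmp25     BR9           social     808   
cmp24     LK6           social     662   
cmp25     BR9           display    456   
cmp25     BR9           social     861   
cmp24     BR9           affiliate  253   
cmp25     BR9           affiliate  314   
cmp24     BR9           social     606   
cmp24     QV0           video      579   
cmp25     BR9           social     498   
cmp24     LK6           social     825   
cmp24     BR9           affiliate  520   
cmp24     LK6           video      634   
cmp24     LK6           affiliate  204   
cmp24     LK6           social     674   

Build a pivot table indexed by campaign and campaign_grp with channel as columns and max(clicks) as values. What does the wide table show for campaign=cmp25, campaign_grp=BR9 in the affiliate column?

429

Rows with campaign=cmp25, campaign_grp=BR9 and channel=affiliate: clicks values are 22, 429, 41, 145, 314.
max(22, 429, 41, 145, 314) = 429.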